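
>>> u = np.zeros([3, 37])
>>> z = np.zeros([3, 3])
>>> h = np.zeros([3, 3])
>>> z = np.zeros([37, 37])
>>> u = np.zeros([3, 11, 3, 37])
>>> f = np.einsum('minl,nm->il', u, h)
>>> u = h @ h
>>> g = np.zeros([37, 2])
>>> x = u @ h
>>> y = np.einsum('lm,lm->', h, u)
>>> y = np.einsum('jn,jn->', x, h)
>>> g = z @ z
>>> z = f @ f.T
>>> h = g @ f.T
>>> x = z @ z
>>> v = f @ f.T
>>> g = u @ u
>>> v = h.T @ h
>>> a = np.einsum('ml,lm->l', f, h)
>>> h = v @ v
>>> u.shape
(3, 3)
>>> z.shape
(11, 11)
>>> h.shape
(11, 11)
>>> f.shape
(11, 37)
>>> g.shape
(3, 3)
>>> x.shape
(11, 11)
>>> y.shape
()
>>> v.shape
(11, 11)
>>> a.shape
(37,)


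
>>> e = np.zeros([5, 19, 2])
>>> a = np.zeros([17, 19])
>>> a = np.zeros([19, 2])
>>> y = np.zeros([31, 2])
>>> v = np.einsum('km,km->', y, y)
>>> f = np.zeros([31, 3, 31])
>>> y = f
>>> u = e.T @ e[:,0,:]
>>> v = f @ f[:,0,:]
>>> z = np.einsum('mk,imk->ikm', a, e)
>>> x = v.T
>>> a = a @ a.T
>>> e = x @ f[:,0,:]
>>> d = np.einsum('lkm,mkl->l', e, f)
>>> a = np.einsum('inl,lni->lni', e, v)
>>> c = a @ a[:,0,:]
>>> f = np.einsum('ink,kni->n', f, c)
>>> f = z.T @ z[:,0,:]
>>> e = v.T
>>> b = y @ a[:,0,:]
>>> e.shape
(31, 3, 31)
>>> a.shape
(31, 3, 31)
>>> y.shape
(31, 3, 31)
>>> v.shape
(31, 3, 31)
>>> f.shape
(19, 2, 19)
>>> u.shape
(2, 19, 2)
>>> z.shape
(5, 2, 19)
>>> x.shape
(31, 3, 31)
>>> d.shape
(31,)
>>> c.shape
(31, 3, 31)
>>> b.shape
(31, 3, 31)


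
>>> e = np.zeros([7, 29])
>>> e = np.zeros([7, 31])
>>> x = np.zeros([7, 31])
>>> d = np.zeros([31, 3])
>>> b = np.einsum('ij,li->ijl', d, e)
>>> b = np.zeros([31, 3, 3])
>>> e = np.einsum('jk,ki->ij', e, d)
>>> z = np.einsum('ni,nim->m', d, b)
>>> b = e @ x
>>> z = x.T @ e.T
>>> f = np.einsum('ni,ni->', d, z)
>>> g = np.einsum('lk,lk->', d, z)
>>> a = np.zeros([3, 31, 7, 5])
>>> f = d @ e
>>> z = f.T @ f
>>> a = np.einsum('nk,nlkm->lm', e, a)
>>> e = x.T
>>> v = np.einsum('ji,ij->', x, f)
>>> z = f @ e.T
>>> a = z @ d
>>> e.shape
(31, 7)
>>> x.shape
(7, 31)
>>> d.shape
(31, 3)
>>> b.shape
(3, 31)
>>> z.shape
(31, 31)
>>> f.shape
(31, 7)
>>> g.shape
()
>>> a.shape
(31, 3)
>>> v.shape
()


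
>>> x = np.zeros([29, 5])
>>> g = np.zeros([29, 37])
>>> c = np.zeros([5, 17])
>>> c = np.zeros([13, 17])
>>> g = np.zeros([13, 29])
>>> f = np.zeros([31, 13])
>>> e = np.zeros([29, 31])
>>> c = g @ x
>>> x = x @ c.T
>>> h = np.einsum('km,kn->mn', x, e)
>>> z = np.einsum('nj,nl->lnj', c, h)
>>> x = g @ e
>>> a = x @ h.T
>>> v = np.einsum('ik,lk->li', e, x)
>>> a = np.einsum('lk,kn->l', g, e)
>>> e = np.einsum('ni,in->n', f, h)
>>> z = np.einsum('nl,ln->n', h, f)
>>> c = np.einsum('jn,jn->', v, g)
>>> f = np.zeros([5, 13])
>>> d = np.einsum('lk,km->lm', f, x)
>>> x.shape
(13, 31)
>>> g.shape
(13, 29)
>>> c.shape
()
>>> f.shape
(5, 13)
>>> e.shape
(31,)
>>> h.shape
(13, 31)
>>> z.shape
(13,)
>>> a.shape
(13,)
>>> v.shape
(13, 29)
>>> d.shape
(5, 31)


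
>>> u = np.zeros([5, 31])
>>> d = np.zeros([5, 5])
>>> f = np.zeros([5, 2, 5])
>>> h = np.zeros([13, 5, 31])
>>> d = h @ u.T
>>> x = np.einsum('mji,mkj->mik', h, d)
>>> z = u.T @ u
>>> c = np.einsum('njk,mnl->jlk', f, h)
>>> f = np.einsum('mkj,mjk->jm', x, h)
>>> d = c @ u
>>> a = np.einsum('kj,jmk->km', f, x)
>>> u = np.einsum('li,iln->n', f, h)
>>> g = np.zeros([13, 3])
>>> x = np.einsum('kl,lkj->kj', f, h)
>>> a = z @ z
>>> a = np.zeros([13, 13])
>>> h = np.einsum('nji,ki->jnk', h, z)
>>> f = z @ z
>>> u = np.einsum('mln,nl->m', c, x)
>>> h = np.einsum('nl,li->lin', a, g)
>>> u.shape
(2,)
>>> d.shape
(2, 31, 31)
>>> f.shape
(31, 31)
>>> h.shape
(13, 3, 13)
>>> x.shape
(5, 31)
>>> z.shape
(31, 31)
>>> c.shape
(2, 31, 5)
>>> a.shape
(13, 13)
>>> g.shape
(13, 3)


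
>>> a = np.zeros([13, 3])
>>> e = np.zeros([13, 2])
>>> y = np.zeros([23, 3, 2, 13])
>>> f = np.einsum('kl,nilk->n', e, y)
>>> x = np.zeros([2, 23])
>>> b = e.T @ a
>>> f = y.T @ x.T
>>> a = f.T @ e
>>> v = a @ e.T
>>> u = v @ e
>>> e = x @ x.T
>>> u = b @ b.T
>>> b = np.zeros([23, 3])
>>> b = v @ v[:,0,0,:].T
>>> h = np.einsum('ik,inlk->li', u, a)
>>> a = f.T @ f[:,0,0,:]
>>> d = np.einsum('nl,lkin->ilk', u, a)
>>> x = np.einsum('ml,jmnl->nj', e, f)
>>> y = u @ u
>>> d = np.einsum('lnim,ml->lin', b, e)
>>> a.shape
(2, 3, 2, 2)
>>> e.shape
(2, 2)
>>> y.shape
(2, 2)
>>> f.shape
(13, 2, 3, 2)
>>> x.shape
(3, 13)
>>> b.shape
(2, 3, 2, 2)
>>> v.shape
(2, 3, 2, 13)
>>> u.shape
(2, 2)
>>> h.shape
(2, 2)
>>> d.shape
(2, 2, 3)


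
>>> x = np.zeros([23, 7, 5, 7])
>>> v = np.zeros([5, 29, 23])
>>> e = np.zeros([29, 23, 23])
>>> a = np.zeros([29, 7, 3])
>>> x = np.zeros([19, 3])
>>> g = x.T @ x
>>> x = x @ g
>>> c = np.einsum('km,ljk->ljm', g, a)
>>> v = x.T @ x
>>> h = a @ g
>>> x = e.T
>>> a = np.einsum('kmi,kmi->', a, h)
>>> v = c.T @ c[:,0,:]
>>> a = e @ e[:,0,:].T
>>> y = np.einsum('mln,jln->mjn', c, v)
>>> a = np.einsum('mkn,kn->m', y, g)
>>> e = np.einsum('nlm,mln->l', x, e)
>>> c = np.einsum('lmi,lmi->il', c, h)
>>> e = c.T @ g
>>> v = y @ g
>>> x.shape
(23, 23, 29)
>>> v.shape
(29, 3, 3)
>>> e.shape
(29, 3)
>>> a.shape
(29,)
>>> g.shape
(3, 3)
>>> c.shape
(3, 29)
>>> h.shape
(29, 7, 3)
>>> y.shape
(29, 3, 3)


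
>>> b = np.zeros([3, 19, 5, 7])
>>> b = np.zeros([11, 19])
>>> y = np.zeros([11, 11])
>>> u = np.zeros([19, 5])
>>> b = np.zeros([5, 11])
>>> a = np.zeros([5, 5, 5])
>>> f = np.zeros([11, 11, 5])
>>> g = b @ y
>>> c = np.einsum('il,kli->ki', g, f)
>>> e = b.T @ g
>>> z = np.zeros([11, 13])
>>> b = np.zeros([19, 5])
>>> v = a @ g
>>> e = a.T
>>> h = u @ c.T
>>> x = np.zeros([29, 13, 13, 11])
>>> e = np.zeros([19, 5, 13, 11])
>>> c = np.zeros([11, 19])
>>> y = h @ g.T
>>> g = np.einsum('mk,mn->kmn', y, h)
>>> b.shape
(19, 5)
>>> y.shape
(19, 5)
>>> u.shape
(19, 5)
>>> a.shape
(5, 5, 5)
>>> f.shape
(11, 11, 5)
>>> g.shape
(5, 19, 11)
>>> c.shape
(11, 19)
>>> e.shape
(19, 5, 13, 11)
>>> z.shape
(11, 13)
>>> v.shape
(5, 5, 11)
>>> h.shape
(19, 11)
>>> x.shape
(29, 13, 13, 11)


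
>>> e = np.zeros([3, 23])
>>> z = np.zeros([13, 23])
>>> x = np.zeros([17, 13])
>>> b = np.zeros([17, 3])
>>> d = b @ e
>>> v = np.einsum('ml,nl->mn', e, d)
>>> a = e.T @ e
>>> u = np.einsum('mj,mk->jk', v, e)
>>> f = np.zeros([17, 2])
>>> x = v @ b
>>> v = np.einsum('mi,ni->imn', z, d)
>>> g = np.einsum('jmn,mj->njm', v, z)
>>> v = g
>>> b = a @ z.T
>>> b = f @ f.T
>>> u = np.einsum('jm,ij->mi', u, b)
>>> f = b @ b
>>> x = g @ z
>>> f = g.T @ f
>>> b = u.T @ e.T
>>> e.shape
(3, 23)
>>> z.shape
(13, 23)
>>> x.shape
(17, 23, 23)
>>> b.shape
(17, 3)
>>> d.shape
(17, 23)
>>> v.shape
(17, 23, 13)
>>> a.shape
(23, 23)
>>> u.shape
(23, 17)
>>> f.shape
(13, 23, 17)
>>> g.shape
(17, 23, 13)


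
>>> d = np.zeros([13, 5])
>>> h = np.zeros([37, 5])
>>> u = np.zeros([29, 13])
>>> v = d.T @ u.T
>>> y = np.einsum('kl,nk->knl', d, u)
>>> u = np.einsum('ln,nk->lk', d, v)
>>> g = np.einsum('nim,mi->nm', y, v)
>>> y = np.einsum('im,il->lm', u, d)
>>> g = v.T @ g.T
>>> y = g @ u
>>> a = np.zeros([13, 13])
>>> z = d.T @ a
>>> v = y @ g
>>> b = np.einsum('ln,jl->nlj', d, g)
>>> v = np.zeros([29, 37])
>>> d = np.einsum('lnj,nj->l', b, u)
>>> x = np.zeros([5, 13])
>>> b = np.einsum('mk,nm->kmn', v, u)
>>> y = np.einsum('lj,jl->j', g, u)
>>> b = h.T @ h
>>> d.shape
(5,)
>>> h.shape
(37, 5)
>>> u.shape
(13, 29)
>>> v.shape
(29, 37)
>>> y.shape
(13,)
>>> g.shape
(29, 13)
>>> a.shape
(13, 13)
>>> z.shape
(5, 13)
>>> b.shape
(5, 5)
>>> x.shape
(5, 13)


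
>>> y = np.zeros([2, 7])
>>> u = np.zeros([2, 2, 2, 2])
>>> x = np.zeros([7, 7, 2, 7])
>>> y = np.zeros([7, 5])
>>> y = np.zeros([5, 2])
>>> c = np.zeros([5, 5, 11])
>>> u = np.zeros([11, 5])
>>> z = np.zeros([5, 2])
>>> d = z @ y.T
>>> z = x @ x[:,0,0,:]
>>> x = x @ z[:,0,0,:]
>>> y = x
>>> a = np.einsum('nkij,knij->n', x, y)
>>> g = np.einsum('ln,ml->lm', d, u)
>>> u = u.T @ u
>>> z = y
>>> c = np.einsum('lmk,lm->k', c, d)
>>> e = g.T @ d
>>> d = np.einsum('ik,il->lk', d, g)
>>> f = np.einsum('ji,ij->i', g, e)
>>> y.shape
(7, 7, 2, 7)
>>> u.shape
(5, 5)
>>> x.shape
(7, 7, 2, 7)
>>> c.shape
(11,)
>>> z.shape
(7, 7, 2, 7)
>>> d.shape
(11, 5)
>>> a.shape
(7,)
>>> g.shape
(5, 11)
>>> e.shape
(11, 5)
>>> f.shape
(11,)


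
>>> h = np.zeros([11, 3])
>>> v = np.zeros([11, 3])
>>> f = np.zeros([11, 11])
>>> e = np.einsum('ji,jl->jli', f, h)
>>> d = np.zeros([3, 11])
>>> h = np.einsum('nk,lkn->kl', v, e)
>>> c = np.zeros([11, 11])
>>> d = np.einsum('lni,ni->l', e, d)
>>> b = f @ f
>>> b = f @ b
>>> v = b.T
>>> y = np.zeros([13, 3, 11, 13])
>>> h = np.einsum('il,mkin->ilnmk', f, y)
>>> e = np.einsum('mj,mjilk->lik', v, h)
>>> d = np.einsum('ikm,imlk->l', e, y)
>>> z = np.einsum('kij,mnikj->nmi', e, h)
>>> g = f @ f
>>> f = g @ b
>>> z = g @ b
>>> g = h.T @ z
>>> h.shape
(11, 11, 13, 13, 3)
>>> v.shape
(11, 11)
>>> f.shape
(11, 11)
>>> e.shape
(13, 13, 3)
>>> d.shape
(11,)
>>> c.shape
(11, 11)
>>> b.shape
(11, 11)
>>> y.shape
(13, 3, 11, 13)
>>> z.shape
(11, 11)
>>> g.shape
(3, 13, 13, 11, 11)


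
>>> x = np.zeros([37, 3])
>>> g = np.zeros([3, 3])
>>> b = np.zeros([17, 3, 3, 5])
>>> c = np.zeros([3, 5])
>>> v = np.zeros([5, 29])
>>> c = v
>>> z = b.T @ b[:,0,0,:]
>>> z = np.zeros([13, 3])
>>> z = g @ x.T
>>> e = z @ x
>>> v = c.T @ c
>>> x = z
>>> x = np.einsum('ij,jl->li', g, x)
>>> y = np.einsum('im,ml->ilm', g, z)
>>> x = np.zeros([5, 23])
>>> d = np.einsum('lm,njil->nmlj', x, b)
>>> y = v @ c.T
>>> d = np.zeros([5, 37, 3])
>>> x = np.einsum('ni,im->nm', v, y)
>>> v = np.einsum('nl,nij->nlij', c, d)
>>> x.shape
(29, 5)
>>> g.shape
(3, 3)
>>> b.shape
(17, 3, 3, 5)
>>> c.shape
(5, 29)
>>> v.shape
(5, 29, 37, 3)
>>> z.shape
(3, 37)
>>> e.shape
(3, 3)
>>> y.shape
(29, 5)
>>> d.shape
(5, 37, 3)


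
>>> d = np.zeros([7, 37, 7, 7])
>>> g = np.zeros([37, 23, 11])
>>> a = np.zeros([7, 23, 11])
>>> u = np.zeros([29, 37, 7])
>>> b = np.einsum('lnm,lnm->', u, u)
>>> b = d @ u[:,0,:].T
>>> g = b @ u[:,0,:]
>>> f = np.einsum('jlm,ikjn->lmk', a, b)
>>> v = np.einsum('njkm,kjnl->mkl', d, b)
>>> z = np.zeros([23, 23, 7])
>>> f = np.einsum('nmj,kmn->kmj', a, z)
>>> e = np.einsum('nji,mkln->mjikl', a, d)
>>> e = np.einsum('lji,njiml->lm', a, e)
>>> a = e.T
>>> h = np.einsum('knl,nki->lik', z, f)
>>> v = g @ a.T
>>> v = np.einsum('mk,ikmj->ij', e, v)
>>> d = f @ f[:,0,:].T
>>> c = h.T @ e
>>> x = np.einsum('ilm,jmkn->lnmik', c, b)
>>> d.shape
(23, 23, 23)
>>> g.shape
(7, 37, 7, 7)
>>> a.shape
(37, 7)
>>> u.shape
(29, 37, 7)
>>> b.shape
(7, 37, 7, 29)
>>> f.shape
(23, 23, 11)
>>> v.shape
(7, 37)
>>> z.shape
(23, 23, 7)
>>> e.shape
(7, 37)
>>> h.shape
(7, 11, 23)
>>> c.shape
(23, 11, 37)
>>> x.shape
(11, 29, 37, 23, 7)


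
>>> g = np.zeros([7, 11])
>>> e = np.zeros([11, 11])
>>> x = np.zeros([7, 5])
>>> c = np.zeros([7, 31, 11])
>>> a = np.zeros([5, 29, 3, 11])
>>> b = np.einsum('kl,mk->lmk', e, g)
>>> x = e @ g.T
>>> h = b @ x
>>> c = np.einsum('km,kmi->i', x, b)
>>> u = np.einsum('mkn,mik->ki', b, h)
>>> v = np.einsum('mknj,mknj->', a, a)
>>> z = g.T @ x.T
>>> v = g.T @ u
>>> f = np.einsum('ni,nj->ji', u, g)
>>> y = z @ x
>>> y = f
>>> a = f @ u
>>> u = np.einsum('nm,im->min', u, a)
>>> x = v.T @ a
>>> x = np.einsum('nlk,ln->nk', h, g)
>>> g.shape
(7, 11)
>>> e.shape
(11, 11)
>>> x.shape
(11, 7)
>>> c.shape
(11,)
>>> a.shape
(11, 7)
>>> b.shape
(11, 7, 11)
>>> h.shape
(11, 7, 7)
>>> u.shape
(7, 11, 7)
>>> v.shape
(11, 7)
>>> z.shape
(11, 11)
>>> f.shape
(11, 7)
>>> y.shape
(11, 7)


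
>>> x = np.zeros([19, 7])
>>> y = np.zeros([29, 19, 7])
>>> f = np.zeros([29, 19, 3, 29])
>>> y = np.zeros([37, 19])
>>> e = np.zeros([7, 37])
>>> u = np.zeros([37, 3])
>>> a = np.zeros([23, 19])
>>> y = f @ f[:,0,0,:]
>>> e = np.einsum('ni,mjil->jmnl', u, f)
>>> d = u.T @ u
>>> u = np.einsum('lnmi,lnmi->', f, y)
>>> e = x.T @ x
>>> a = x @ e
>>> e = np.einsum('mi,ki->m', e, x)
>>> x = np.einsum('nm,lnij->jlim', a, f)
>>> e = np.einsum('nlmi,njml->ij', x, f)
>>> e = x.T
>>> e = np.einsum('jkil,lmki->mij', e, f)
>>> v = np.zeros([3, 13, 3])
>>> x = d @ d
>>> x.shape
(3, 3)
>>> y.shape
(29, 19, 3, 29)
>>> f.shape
(29, 19, 3, 29)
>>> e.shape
(19, 29, 7)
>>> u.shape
()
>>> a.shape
(19, 7)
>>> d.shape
(3, 3)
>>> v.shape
(3, 13, 3)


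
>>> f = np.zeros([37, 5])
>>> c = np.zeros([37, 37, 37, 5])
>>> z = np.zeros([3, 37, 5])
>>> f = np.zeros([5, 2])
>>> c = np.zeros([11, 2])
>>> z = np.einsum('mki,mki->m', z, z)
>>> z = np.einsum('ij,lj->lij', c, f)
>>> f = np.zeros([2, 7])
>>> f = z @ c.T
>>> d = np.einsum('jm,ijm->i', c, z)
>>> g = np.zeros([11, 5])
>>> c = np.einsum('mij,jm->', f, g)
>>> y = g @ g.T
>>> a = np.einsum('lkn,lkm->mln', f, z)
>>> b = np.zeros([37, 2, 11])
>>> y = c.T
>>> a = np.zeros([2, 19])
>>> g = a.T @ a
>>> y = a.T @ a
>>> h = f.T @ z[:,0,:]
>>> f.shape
(5, 11, 11)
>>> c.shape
()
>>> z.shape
(5, 11, 2)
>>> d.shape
(5,)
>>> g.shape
(19, 19)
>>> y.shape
(19, 19)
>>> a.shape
(2, 19)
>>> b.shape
(37, 2, 11)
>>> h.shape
(11, 11, 2)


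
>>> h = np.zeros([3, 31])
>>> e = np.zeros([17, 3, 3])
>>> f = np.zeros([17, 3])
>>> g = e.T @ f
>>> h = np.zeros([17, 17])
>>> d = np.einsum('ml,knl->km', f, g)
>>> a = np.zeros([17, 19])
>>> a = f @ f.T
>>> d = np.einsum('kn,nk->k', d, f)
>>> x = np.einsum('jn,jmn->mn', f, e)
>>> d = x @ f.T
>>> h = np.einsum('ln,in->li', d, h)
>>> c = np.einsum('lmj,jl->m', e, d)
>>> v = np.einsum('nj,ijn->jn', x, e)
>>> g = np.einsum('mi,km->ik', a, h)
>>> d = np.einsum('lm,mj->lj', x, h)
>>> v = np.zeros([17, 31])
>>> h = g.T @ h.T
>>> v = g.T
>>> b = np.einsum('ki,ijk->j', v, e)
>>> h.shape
(3, 3)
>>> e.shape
(17, 3, 3)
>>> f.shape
(17, 3)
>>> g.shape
(17, 3)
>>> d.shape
(3, 17)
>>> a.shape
(17, 17)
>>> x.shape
(3, 3)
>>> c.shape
(3,)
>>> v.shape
(3, 17)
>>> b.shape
(3,)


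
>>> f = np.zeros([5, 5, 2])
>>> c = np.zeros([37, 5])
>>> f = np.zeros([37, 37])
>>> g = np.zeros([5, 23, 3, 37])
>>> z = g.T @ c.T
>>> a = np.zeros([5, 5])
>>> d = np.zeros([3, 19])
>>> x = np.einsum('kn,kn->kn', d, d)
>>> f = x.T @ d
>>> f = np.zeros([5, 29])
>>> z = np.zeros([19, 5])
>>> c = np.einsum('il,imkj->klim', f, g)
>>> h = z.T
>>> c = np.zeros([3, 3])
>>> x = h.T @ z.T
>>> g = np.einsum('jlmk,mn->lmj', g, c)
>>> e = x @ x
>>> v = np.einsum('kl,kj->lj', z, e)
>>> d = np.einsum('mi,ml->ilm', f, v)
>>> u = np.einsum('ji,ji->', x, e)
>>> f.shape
(5, 29)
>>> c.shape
(3, 3)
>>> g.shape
(23, 3, 5)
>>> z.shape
(19, 5)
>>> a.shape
(5, 5)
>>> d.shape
(29, 19, 5)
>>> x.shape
(19, 19)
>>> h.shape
(5, 19)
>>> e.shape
(19, 19)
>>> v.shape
(5, 19)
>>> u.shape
()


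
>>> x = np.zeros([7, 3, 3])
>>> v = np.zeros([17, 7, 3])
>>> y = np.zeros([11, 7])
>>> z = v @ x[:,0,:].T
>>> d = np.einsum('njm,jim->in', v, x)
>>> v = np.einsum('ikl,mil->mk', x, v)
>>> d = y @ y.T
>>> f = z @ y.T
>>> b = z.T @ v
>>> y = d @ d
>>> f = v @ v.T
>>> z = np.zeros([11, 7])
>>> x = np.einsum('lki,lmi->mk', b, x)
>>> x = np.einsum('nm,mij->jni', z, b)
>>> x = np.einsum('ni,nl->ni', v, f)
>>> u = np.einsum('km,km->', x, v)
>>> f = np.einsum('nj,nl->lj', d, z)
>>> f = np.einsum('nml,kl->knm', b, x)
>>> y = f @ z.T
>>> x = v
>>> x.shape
(17, 3)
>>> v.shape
(17, 3)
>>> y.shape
(17, 7, 11)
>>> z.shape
(11, 7)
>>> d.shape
(11, 11)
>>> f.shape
(17, 7, 7)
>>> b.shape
(7, 7, 3)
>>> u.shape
()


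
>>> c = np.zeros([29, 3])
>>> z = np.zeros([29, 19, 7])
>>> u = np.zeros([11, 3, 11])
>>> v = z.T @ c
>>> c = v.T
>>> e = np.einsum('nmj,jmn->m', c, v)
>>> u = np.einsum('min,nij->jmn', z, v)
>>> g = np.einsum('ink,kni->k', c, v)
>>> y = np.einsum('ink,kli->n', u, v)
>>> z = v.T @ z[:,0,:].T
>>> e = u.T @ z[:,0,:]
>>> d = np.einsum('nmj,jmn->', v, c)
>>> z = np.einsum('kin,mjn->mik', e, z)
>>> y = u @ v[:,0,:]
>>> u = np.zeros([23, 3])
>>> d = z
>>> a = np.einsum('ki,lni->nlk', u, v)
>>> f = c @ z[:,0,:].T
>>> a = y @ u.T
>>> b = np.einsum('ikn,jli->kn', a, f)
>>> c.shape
(3, 19, 7)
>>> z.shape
(3, 29, 7)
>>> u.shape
(23, 3)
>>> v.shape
(7, 19, 3)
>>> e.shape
(7, 29, 29)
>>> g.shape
(7,)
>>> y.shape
(3, 29, 3)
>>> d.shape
(3, 29, 7)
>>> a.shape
(3, 29, 23)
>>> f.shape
(3, 19, 3)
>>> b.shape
(29, 23)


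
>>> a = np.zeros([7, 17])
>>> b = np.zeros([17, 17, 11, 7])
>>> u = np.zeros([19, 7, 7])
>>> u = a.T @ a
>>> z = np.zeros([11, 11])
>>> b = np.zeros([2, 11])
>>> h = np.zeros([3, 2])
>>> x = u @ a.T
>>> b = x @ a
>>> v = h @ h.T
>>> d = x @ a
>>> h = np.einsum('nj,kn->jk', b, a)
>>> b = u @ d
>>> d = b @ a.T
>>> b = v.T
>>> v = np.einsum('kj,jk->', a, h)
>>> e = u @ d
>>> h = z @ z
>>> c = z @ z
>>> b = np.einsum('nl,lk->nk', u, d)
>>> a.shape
(7, 17)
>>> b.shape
(17, 7)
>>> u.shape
(17, 17)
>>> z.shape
(11, 11)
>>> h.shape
(11, 11)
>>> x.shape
(17, 7)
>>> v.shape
()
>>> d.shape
(17, 7)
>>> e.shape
(17, 7)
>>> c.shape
(11, 11)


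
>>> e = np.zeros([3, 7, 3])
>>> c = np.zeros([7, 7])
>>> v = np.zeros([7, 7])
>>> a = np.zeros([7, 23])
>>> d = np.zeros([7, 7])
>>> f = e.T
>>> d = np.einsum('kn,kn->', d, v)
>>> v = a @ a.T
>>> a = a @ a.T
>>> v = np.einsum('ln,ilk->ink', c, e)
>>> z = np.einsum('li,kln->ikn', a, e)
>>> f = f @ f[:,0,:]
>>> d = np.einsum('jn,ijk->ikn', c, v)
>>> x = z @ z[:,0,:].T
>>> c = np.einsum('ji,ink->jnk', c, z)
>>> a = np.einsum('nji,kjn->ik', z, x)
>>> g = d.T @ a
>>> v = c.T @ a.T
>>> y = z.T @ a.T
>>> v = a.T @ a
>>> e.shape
(3, 7, 3)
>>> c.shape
(7, 3, 3)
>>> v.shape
(7, 7)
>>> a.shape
(3, 7)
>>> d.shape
(3, 3, 7)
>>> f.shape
(3, 7, 3)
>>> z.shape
(7, 3, 3)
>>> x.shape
(7, 3, 7)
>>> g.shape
(7, 3, 7)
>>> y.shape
(3, 3, 3)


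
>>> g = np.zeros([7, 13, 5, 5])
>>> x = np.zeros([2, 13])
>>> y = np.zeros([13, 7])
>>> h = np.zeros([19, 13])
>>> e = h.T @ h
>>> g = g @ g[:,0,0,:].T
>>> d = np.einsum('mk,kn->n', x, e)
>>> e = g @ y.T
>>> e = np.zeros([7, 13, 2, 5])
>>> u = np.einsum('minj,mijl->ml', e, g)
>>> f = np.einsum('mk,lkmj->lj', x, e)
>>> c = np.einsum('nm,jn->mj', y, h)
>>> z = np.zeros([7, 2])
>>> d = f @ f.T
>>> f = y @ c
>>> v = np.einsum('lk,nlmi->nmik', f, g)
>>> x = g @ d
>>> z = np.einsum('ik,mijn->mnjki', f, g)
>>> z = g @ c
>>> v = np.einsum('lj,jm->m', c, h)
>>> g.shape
(7, 13, 5, 7)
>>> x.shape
(7, 13, 5, 7)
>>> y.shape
(13, 7)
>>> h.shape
(19, 13)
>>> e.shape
(7, 13, 2, 5)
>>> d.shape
(7, 7)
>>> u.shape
(7, 7)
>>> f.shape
(13, 19)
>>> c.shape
(7, 19)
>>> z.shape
(7, 13, 5, 19)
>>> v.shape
(13,)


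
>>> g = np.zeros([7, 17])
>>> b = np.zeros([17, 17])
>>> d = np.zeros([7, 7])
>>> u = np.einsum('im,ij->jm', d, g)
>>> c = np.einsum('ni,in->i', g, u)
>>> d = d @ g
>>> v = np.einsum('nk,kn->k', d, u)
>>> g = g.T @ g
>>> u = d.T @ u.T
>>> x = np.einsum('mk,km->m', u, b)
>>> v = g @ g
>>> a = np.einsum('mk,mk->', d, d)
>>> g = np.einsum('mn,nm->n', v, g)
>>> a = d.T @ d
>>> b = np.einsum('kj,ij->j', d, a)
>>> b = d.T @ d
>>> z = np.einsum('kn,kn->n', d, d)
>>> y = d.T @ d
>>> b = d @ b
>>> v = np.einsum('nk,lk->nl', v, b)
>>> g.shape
(17,)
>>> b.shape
(7, 17)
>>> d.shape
(7, 17)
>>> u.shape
(17, 17)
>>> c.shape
(17,)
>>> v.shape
(17, 7)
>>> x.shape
(17,)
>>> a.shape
(17, 17)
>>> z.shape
(17,)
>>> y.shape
(17, 17)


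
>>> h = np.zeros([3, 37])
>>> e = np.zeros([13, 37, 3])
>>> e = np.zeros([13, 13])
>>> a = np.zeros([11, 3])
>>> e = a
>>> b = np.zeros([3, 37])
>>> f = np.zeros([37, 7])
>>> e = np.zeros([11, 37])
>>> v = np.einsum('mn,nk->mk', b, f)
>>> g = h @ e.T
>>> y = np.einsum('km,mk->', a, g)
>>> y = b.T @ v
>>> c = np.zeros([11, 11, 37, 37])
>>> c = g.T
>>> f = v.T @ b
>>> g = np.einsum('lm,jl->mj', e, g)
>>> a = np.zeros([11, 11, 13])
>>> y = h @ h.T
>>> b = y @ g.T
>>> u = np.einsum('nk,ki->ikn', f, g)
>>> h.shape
(3, 37)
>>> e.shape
(11, 37)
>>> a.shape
(11, 11, 13)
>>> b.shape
(3, 37)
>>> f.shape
(7, 37)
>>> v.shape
(3, 7)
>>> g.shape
(37, 3)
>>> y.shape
(3, 3)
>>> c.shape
(11, 3)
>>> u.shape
(3, 37, 7)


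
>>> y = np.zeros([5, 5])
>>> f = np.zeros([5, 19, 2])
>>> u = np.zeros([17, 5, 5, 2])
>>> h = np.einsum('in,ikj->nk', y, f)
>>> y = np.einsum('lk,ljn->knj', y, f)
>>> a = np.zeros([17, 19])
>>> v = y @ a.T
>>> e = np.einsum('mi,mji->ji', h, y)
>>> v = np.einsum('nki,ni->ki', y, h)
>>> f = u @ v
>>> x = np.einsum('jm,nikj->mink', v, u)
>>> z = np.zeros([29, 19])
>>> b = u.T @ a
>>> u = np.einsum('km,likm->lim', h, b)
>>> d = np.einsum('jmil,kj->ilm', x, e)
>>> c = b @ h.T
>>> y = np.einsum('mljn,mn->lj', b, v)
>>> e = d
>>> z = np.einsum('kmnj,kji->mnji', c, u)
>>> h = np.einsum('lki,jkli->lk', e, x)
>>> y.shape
(5, 5)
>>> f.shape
(17, 5, 5, 19)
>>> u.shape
(2, 5, 19)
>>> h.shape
(17, 5)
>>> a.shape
(17, 19)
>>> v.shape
(2, 19)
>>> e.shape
(17, 5, 5)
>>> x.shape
(19, 5, 17, 5)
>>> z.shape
(5, 5, 5, 19)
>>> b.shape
(2, 5, 5, 19)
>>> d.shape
(17, 5, 5)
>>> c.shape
(2, 5, 5, 5)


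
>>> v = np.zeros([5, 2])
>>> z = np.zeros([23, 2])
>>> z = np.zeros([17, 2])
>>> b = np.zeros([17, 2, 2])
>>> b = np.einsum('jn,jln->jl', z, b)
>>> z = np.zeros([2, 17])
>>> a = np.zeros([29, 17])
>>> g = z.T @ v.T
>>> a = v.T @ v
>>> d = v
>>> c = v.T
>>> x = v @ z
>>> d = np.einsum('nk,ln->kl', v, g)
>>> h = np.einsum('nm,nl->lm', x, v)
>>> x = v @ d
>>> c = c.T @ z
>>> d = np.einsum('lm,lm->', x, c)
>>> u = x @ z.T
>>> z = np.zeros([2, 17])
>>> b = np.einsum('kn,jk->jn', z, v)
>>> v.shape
(5, 2)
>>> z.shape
(2, 17)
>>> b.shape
(5, 17)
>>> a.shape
(2, 2)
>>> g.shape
(17, 5)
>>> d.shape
()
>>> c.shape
(5, 17)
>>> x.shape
(5, 17)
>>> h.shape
(2, 17)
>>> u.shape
(5, 2)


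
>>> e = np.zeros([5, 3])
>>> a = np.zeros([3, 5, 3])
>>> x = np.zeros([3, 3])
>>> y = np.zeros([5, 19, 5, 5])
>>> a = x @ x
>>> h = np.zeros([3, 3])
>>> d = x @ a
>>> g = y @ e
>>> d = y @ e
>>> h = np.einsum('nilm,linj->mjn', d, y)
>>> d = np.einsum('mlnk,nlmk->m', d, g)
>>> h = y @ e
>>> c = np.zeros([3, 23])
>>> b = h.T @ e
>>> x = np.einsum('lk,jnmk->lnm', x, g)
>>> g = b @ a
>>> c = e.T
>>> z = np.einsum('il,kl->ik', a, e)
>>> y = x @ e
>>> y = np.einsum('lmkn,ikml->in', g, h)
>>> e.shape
(5, 3)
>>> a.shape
(3, 3)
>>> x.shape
(3, 19, 5)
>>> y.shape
(5, 3)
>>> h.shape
(5, 19, 5, 3)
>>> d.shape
(5,)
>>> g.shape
(3, 5, 19, 3)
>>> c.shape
(3, 5)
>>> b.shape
(3, 5, 19, 3)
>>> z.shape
(3, 5)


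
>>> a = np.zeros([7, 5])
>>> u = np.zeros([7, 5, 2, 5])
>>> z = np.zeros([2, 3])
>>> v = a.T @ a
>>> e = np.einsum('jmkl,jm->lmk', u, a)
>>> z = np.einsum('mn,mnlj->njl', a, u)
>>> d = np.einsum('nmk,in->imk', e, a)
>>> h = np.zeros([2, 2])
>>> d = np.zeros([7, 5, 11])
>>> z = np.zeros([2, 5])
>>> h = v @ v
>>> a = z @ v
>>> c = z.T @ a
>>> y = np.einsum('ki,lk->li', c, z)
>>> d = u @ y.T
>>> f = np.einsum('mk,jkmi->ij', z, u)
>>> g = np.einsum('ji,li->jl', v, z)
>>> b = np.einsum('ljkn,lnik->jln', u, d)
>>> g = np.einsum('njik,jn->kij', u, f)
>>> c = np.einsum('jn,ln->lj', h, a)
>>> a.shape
(2, 5)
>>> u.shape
(7, 5, 2, 5)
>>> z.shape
(2, 5)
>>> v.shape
(5, 5)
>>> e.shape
(5, 5, 2)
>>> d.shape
(7, 5, 2, 2)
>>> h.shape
(5, 5)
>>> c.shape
(2, 5)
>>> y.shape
(2, 5)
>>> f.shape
(5, 7)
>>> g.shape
(5, 2, 5)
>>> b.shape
(5, 7, 5)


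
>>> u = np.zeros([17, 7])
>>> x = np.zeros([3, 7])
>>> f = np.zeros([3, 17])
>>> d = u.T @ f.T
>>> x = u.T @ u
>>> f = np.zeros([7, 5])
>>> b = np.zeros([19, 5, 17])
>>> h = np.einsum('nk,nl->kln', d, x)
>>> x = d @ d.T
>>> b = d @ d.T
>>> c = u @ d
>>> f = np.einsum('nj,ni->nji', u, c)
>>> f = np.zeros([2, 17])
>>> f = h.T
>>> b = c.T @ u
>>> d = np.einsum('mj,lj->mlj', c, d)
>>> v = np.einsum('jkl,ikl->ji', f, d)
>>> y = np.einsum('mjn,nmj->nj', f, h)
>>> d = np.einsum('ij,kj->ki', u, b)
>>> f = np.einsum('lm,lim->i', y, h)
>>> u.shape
(17, 7)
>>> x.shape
(7, 7)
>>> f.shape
(7,)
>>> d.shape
(3, 17)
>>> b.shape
(3, 7)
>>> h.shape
(3, 7, 7)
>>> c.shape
(17, 3)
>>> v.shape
(7, 17)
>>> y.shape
(3, 7)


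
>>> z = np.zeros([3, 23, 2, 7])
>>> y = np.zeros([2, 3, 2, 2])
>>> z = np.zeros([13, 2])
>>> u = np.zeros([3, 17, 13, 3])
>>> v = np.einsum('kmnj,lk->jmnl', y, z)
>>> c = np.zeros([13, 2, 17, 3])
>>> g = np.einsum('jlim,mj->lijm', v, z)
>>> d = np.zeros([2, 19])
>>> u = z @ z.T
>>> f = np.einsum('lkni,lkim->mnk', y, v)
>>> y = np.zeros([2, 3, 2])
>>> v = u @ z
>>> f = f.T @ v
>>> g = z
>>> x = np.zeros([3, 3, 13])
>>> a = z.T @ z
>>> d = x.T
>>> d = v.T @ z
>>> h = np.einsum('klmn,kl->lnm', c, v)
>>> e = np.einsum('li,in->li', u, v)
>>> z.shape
(13, 2)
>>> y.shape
(2, 3, 2)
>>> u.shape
(13, 13)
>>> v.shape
(13, 2)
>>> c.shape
(13, 2, 17, 3)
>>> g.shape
(13, 2)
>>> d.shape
(2, 2)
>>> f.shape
(3, 2, 2)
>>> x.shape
(3, 3, 13)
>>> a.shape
(2, 2)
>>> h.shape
(2, 3, 17)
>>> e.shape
(13, 13)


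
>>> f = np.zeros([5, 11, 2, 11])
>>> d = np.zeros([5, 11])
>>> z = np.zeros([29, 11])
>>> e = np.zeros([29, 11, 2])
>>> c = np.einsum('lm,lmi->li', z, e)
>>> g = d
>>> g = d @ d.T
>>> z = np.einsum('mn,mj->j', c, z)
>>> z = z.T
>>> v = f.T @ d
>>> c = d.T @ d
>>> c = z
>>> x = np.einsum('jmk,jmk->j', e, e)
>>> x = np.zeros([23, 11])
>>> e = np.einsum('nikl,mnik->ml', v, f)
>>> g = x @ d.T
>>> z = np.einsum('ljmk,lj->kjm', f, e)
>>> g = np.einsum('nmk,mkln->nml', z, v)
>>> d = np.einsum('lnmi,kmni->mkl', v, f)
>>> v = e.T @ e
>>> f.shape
(5, 11, 2, 11)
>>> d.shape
(11, 5, 11)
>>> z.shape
(11, 11, 2)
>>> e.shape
(5, 11)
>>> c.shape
(11,)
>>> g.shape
(11, 11, 11)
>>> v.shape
(11, 11)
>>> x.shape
(23, 11)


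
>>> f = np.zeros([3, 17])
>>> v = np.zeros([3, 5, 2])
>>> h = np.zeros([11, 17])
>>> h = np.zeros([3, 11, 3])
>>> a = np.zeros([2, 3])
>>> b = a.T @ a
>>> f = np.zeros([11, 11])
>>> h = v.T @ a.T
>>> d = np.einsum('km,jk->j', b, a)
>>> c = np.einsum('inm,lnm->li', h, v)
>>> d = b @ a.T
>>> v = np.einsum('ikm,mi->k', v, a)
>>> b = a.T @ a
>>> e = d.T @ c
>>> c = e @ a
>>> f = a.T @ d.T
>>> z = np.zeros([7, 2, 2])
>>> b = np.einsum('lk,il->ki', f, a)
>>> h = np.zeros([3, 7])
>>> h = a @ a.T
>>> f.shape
(3, 3)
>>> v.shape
(5,)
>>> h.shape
(2, 2)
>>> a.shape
(2, 3)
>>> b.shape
(3, 2)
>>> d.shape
(3, 2)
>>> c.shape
(2, 3)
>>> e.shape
(2, 2)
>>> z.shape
(7, 2, 2)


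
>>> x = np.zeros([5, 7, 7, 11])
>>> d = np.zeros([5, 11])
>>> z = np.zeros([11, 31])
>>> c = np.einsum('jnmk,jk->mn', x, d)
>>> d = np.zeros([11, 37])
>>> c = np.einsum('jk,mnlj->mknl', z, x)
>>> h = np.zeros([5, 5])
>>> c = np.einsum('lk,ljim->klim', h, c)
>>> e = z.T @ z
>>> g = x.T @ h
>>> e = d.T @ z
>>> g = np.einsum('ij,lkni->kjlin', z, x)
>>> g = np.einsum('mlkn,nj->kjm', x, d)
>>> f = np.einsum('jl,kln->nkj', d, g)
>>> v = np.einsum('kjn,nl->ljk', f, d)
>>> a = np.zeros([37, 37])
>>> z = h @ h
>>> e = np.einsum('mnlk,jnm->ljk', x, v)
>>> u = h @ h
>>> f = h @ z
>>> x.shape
(5, 7, 7, 11)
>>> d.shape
(11, 37)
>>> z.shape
(5, 5)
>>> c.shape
(5, 5, 7, 7)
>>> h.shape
(5, 5)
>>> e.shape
(7, 37, 11)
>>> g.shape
(7, 37, 5)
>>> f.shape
(5, 5)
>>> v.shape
(37, 7, 5)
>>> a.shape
(37, 37)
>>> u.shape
(5, 5)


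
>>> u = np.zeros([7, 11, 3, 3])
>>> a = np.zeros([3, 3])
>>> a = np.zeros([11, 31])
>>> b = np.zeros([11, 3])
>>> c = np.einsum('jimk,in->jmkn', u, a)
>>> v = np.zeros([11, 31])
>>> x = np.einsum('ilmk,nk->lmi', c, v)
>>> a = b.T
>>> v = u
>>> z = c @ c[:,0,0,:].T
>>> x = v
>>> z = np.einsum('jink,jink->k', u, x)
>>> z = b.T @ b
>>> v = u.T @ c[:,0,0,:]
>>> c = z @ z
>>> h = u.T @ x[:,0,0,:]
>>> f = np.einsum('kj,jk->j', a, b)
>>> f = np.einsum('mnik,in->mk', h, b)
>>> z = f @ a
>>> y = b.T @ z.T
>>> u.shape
(7, 11, 3, 3)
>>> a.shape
(3, 11)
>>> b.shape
(11, 3)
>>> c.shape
(3, 3)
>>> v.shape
(3, 3, 11, 31)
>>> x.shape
(7, 11, 3, 3)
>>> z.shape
(3, 11)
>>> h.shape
(3, 3, 11, 3)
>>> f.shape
(3, 3)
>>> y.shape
(3, 3)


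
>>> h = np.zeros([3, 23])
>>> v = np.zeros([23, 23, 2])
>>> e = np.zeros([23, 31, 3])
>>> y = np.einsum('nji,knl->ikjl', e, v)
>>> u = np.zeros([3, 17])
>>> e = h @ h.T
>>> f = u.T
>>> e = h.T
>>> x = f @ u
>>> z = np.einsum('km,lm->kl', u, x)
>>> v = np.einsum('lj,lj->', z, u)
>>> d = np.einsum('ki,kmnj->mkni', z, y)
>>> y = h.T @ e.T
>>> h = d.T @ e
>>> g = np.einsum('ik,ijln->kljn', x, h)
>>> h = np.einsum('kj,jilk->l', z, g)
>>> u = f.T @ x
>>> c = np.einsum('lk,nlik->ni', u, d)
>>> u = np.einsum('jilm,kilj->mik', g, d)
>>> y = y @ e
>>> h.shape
(31,)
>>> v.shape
()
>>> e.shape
(23, 3)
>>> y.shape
(23, 3)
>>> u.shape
(3, 3, 23)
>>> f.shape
(17, 3)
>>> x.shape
(17, 17)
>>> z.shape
(3, 17)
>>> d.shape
(23, 3, 31, 17)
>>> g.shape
(17, 3, 31, 3)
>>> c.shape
(23, 31)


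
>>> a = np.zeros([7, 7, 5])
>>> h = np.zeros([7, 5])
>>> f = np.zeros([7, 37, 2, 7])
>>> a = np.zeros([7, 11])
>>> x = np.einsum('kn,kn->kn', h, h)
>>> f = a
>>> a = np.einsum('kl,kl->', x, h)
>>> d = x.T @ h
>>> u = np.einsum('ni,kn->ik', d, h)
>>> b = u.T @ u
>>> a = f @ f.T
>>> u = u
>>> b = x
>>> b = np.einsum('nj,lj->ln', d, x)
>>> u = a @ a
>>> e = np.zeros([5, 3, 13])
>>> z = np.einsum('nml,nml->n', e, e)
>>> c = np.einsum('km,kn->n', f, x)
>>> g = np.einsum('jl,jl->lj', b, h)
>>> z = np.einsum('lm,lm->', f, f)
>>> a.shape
(7, 7)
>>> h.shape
(7, 5)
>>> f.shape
(7, 11)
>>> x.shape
(7, 5)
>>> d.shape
(5, 5)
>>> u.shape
(7, 7)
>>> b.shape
(7, 5)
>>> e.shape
(5, 3, 13)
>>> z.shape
()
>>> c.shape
(5,)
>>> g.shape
(5, 7)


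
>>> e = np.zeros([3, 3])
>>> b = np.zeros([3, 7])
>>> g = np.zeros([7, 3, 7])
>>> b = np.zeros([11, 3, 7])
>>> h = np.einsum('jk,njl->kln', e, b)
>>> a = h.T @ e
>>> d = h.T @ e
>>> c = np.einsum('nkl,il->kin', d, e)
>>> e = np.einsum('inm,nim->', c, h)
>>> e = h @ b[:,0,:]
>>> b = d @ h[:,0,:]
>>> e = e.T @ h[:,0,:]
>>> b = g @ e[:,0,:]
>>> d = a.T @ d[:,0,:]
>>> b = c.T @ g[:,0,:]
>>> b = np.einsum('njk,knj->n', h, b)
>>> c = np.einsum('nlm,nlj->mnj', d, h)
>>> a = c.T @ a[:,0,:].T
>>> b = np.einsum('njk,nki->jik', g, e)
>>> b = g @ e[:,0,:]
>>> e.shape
(7, 7, 11)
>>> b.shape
(7, 3, 11)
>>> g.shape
(7, 3, 7)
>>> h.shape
(3, 7, 11)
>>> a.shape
(11, 3, 11)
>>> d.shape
(3, 7, 3)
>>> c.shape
(3, 3, 11)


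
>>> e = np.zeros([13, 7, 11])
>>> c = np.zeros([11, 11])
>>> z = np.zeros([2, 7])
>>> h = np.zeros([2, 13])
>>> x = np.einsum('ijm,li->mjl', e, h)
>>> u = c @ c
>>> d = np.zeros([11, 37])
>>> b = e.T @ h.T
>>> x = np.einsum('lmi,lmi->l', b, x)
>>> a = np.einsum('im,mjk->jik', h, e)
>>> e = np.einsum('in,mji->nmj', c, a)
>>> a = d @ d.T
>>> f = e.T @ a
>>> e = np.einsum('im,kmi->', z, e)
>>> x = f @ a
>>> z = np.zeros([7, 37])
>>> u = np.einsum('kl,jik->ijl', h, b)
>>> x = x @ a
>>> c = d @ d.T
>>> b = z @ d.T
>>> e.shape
()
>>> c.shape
(11, 11)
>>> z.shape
(7, 37)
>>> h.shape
(2, 13)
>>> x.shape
(2, 7, 11)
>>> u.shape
(7, 11, 13)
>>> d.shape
(11, 37)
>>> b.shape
(7, 11)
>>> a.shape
(11, 11)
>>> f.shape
(2, 7, 11)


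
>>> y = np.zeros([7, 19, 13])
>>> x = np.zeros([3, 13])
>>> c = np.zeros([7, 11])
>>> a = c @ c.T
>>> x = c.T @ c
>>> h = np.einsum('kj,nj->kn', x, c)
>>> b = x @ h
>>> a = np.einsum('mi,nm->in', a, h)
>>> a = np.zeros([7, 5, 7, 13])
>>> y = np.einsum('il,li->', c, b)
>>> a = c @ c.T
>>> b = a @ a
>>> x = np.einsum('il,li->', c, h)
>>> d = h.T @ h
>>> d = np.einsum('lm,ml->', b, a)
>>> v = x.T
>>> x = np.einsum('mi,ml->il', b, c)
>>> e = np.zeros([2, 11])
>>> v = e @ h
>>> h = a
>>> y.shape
()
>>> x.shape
(7, 11)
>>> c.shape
(7, 11)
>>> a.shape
(7, 7)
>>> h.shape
(7, 7)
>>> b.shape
(7, 7)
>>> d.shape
()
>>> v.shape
(2, 7)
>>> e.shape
(2, 11)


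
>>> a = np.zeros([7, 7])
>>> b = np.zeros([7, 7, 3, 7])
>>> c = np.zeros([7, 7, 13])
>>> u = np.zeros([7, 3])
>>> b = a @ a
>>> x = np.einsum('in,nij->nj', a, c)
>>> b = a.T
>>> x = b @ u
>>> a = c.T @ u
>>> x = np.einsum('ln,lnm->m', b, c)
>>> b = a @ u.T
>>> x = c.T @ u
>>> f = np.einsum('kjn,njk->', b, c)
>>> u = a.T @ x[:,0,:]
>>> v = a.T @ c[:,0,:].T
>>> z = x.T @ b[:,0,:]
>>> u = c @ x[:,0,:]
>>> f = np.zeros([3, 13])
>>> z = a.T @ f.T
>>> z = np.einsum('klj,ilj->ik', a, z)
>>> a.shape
(13, 7, 3)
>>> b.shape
(13, 7, 7)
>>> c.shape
(7, 7, 13)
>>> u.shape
(7, 7, 3)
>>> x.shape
(13, 7, 3)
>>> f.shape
(3, 13)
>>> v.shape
(3, 7, 7)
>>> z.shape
(3, 13)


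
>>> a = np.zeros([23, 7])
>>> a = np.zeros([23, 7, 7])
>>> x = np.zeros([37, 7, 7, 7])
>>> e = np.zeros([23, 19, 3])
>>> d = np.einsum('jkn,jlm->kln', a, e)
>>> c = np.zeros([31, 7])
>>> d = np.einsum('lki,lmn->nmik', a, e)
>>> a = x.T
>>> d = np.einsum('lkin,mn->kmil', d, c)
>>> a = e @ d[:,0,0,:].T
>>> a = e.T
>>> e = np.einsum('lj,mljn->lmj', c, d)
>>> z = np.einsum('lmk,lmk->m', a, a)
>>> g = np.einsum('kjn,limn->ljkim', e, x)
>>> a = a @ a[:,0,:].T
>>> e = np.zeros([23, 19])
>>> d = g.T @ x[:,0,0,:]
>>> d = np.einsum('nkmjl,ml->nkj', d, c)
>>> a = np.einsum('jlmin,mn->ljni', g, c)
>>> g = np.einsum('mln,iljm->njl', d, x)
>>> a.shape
(19, 37, 7, 7)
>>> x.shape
(37, 7, 7, 7)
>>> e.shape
(23, 19)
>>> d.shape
(7, 7, 19)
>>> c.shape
(31, 7)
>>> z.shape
(19,)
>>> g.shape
(19, 7, 7)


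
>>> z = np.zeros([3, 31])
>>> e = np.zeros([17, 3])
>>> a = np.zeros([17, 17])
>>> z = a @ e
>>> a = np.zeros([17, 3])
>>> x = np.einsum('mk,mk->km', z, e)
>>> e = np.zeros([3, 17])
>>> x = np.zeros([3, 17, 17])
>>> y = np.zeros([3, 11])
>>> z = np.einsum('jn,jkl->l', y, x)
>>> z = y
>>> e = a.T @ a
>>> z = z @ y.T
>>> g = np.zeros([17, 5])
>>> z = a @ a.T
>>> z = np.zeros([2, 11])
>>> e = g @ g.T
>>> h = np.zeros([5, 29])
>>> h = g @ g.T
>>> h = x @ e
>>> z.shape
(2, 11)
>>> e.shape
(17, 17)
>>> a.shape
(17, 3)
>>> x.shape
(3, 17, 17)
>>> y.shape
(3, 11)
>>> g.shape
(17, 5)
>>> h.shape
(3, 17, 17)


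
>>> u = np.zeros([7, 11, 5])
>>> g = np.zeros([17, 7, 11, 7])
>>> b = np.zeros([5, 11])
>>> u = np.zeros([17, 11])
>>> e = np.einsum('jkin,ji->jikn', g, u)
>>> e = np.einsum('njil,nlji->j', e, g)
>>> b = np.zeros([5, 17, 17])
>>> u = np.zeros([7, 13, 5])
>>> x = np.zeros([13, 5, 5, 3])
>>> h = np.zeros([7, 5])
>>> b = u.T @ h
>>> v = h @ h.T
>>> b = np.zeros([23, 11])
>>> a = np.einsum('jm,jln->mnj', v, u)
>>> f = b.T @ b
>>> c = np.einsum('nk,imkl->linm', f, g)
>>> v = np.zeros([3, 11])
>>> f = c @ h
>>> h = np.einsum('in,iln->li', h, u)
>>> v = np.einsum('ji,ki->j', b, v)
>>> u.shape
(7, 13, 5)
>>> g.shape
(17, 7, 11, 7)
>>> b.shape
(23, 11)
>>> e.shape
(11,)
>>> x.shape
(13, 5, 5, 3)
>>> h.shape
(13, 7)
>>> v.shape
(23,)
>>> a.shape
(7, 5, 7)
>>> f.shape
(7, 17, 11, 5)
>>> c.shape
(7, 17, 11, 7)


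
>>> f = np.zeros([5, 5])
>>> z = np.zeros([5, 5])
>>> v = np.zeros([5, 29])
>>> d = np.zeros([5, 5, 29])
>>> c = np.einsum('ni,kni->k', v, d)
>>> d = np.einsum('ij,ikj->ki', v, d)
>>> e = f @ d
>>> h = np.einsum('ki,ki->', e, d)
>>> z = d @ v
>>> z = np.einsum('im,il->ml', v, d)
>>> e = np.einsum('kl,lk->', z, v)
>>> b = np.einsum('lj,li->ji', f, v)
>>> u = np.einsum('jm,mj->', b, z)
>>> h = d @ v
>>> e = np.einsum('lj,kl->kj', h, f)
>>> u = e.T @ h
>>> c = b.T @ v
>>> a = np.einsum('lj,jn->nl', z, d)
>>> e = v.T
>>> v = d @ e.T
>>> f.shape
(5, 5)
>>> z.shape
(29, 5)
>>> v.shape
(5, 29)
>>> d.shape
(5, 5)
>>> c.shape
(29, 29)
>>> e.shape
(29, 5)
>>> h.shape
(5, 29)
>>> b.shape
(5, 29)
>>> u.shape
(29, 29)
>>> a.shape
(5, 29)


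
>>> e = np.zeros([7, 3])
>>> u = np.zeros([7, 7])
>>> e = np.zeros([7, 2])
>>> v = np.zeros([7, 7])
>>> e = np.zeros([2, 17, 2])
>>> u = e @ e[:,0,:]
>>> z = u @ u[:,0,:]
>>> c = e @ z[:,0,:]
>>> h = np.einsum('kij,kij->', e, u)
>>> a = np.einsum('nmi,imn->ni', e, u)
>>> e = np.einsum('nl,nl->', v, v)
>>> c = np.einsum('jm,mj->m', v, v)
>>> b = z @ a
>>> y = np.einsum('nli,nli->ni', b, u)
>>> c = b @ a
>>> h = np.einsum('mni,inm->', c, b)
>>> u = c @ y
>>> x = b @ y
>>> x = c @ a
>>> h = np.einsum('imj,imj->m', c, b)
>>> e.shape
()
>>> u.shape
(2, 17, 2)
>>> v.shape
(7, 7)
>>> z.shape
(2, 17, 2)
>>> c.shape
(2, 17, 2)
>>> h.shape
(17,)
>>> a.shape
(2, 2)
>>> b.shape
(2, 17, 2)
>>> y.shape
(2, 2)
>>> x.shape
(2, 17, 2)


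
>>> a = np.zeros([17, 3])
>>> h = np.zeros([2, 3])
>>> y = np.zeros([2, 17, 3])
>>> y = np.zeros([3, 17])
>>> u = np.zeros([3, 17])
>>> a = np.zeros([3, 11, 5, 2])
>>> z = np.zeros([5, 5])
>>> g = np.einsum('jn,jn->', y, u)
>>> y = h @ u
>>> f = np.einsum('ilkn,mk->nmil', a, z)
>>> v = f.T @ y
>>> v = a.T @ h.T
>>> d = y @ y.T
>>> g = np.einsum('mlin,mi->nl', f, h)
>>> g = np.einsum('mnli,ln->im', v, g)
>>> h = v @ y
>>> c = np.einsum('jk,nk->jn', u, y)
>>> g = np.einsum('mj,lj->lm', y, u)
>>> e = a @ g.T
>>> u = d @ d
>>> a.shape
(3, 11, 5, 2)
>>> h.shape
(2, 5, 11, 17)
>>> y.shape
(2, 17)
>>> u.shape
(2, 2)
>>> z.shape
(5, 5)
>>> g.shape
(3, 2)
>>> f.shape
(2, 5, 3, 11)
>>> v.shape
(2, 5, 11, 2)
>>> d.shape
(2, 2)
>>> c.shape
(3, 2)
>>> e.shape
(3, 11, 5, 3)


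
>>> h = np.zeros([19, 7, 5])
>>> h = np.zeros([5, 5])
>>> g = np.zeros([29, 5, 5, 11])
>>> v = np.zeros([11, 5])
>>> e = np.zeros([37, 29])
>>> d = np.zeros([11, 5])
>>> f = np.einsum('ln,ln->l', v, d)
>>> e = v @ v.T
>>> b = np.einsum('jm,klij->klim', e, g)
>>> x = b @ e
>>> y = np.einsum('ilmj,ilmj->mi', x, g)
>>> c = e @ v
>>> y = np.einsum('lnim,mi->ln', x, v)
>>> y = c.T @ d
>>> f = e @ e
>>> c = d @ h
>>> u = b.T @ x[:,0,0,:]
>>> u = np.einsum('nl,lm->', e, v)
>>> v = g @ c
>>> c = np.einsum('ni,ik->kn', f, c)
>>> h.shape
(5, 5)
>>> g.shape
(29, 5, 5, 11)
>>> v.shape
(29, 5, 5, 5)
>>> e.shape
(11, 11)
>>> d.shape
(11, 5)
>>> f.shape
(11, 11)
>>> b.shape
(29, 5, 5, 11)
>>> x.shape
(29, 5, 5, 11)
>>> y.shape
(5, 5)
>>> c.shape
(5, 11)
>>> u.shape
()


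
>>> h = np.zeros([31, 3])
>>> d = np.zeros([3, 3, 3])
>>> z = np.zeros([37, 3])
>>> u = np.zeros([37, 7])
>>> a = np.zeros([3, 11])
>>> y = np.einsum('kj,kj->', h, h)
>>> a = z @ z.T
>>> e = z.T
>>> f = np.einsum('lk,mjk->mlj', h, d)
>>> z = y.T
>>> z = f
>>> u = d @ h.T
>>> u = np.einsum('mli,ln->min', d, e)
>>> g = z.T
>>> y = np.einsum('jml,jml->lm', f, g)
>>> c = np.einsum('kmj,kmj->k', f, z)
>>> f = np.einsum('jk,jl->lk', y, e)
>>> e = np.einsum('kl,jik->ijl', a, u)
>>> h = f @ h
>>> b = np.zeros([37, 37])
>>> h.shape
(37, 3)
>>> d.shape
(3, 3, 3)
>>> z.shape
(3, 31, 3)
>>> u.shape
(3, 3, 37)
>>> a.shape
(37, 37)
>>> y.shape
(3, 31)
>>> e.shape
(3, 3, 37)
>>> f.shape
(37, 31)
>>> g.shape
(3, 31, 3)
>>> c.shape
(3,)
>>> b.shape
(37, 37)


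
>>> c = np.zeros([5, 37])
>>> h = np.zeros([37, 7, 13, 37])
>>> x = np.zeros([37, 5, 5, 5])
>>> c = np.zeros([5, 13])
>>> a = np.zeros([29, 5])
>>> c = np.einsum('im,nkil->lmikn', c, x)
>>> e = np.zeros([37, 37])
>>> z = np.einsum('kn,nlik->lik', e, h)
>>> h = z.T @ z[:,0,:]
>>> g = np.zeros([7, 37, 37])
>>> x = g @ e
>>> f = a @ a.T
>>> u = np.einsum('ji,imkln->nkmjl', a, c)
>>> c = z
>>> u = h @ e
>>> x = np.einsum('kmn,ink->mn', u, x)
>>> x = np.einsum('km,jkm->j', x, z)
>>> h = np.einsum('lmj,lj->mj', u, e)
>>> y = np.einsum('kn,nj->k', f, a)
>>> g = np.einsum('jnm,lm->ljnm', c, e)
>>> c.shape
(7, 13, 37)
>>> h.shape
(13, 37)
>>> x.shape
(7,)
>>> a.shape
(29, 5)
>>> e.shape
(37, 37)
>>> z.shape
(7, 13, 37)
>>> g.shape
(37, 7, 13, 37)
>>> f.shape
(29, 29)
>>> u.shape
(37, 13, 37)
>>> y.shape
(29,)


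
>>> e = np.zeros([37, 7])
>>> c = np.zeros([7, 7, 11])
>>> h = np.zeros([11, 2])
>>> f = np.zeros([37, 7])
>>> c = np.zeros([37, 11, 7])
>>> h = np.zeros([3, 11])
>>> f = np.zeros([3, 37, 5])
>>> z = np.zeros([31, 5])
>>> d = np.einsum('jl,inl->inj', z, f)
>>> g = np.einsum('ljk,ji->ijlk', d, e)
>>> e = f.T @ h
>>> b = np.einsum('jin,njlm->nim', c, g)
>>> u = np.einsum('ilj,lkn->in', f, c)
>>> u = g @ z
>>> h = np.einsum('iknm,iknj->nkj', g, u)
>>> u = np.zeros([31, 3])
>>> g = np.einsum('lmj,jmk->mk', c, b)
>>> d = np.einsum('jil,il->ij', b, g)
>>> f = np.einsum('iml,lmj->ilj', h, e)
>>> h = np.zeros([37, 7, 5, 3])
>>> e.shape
(5, 37, 11)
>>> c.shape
(37, 11, 7)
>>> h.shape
(37, 7, 5, 3)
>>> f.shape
(3, 5, 11)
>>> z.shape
(31, 5)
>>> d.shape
(11, 7)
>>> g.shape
(11, 31)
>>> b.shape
(7, 11, 31)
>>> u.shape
(31, 3)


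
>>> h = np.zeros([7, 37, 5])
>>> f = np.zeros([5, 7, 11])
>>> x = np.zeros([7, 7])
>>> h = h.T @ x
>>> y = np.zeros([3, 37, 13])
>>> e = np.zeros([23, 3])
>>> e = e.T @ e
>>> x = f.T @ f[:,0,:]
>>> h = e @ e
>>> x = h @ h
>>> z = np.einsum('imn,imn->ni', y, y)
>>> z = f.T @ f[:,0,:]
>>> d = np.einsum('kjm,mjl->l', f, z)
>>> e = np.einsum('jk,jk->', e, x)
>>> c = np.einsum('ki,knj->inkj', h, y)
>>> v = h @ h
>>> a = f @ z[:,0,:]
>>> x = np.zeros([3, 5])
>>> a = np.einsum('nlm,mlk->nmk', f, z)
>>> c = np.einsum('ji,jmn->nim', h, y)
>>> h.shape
(3, 3)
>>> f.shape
(5, 7, 11)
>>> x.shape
(3, 5)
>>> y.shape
(3, 37, 13)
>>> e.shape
()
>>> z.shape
(11, 7, 11)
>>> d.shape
(11,)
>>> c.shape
(13, 3, 37)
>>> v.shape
(3, 3)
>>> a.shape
(5, 11, 11)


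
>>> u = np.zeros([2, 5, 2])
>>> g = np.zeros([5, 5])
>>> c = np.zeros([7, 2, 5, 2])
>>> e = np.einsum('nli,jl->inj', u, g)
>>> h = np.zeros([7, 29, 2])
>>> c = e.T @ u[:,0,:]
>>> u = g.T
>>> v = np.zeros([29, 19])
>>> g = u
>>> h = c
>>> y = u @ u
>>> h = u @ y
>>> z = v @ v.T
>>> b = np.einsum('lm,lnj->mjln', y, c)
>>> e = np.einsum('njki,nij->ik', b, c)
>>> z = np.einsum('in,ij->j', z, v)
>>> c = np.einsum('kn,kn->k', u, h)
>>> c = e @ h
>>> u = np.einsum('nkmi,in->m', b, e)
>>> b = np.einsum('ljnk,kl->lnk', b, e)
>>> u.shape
(5,)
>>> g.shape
(5, 5)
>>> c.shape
(2, 5)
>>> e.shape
(2, 5)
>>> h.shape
(5, 5)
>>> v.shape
(29, 19)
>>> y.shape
(5, 5)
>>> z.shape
(19,)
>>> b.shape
(5, 5, 2)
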